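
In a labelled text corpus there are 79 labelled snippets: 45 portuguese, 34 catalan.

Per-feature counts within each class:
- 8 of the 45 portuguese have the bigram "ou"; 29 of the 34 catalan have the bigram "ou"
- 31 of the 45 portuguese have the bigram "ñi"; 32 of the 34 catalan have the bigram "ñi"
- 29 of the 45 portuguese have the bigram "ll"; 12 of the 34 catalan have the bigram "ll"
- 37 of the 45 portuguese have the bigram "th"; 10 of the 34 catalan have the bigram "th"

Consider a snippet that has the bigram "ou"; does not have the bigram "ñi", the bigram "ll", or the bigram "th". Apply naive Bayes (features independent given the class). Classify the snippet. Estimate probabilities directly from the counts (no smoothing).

catalan

portuguese: (45/79) × (8/45) × (14/45) × (16/45) × (8/45) ≈ 0.00199142
catalan: (34/79) × (29/34) × (2/34) × (22/34) × (24/34) ≈ 0.00986275
Highest score → catalan.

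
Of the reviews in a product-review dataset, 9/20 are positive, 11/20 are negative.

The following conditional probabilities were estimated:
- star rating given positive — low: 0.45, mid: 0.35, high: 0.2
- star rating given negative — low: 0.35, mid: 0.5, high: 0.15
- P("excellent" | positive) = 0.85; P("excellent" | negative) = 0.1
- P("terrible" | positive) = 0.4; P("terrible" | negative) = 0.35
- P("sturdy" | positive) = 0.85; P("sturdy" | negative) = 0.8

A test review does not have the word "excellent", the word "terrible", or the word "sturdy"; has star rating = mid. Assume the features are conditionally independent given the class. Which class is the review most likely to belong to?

negative

positive: 0.45 × 0.35 × (1−0.85) × (1−0.4) × (1−0.85) = 0.00212625
negative: 0.55 × 0.5 × (1−0.1) × (1−0.35) × (1−0.8) = 0.032175
Highest score → negative.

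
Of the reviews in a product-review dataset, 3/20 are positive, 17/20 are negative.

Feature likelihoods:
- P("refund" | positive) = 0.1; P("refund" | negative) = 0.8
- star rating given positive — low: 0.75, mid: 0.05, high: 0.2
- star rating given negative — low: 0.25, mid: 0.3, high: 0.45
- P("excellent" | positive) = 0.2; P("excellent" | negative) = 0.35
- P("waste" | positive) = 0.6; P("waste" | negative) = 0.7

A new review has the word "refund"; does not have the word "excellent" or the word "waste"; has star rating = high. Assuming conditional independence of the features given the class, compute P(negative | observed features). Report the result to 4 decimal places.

positive: 0.15 × 0.1 × 0.2 × (1−0.2) × (1−0.6) = 0.00096
negative: 0.85 × 0.8 × 0.45 × (1−0.35) × (1−0.7) = 0.05967
P(negative | x) = 0.05967 / 0.06063 ≈ 0.9842

0.9842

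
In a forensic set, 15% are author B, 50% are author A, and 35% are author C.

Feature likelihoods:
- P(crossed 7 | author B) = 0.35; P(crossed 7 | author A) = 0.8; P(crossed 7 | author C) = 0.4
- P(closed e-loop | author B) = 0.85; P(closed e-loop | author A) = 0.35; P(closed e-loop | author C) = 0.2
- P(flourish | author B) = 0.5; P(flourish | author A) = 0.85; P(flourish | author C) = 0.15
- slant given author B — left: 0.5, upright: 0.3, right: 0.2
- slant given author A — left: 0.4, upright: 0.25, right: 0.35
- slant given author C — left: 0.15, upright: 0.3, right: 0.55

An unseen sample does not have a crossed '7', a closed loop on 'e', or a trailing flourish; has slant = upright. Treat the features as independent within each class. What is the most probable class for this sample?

author C

author B: 0.15 × (1−0.35) × (1−0.85) × (1−0.5) × 0.3 = 0.00219375
author A: 0.5 × (1−0.8) × (1−0.35) × (1−0.85) × 0.25 = 0.0024375
author C: 0.35 × (1−0.4) × (1−0.2) × (1−0.15) × 0.3 = 0.04284
Highest score → author C.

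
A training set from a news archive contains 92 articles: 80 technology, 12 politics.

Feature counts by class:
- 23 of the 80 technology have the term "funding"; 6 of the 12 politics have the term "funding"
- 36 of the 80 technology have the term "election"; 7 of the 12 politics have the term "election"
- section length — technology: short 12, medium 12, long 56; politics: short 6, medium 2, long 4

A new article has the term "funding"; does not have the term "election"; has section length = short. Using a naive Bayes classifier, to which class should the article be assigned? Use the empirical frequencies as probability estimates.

technology

technology: (80/92) × (23/80) × (44/80) × (12/80) = 0.020625
politics: (12/92) × (6/12) × (5/12) × (6/12) ≈ 0.013587
Highest score → technology.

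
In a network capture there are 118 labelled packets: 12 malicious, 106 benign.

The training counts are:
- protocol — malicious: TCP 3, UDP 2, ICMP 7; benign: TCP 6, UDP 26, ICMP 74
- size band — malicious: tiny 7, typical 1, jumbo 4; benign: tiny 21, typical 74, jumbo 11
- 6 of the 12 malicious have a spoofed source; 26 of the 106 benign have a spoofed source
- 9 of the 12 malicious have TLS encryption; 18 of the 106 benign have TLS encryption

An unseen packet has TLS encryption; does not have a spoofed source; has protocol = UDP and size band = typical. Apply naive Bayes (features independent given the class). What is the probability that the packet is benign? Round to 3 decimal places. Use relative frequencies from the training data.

0.974

malicious: (12/118) × (2/12) × (1/12) × (6/12) × (9/12) ≈ 0.000529661
benign: (106/118) × (26/106) × (74/106) × (80/106) × (18/106) ≈ 0.0197137
P(benign | x) = 0.0197137 / 0.020243361 ≈ 0.974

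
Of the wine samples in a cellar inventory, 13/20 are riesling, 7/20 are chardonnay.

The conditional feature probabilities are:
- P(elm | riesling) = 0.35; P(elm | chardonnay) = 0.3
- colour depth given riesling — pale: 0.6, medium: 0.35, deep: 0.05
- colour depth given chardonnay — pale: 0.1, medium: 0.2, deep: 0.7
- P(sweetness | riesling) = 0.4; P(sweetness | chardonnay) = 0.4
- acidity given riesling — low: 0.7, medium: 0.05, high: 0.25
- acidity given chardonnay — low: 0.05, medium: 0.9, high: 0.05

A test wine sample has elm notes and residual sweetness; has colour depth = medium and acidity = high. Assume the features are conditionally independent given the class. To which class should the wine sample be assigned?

riesling

riesling: 0.65 × 0.35 × 0.35 × 0.4 × 0.25 = 0.0079625
chardonnay: 0.35 × 0.3 × 0.2 × 0.4 × 0.05 = 0.00042
Highest score → riesling.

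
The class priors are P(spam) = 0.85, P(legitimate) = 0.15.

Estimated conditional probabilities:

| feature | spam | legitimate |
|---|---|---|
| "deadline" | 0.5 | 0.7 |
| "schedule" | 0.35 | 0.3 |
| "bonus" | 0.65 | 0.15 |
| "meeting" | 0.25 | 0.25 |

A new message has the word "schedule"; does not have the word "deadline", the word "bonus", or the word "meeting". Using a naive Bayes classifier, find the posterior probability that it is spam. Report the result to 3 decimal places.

0.819

spam: 0.85 × (1−0.5) × 0.35 × (1−0.65) × (1−0.25) = 0.039046875
legitimate: 0.15 × (1−0.7) × 0.3 × (1−0.15) × (1−0.25) = 0.00860625
P(spam | x) = 0.039046875 / 0.047653125 ≈ 0.819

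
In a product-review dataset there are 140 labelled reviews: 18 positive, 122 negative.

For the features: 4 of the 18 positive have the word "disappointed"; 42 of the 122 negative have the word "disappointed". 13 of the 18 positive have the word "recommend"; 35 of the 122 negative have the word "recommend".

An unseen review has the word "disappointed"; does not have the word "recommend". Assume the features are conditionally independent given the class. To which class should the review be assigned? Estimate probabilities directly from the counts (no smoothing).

negative

positive: (18/140) × (4/18) × (5/18) ≈ 0.00793651
negative: (122/140) × (42/122) × (87/122) ≈ 0.213934
Highest score → negative.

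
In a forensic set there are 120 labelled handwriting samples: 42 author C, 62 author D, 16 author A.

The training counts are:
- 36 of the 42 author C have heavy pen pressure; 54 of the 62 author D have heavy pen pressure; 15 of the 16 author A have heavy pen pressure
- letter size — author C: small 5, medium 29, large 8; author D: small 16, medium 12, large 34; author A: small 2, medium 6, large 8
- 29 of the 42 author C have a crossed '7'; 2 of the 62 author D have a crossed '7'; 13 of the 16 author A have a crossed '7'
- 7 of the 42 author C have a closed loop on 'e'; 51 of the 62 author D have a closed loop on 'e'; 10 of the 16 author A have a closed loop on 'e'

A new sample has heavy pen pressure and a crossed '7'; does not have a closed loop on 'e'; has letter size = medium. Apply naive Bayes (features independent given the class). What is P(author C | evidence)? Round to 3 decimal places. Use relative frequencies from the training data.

0.890

author C: (42/120) × (36/42) × (29/42) × (29/42) × (35/42) ≈ 0.119189
author D: (62/120) × (54/62) × (12/62) × (2/62) × (11/62) ≈ 0.000498473
author A: (16/120) × (15/16) × (6/16) × (13/16) × (6/16) = 0.0142822265625
P(author C | x) = 0.119189 / 0.1339696995625 ≈ 0.890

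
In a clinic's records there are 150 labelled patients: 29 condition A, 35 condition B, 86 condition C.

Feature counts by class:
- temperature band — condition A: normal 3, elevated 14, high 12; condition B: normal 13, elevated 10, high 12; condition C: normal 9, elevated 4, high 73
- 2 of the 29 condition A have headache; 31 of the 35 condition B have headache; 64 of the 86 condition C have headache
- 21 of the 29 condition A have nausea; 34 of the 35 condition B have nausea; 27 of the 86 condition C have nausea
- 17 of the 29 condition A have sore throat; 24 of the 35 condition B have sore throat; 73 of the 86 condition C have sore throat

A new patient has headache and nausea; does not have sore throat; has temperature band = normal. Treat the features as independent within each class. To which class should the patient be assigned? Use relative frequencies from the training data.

condition B

condition A: (29/150) × (3/29) × (2/29) × (21/29) × (12/29) ≈ 0.000413301
condition B: (35/150) × (13/35) × (31/35) × (34/35) × (11/35) ≈ 0.0234359
condition C: (86/150) × (9/86) × (64/86) × (27/86) × (13/86) ≈ 0.00211906
Highest score → condition B.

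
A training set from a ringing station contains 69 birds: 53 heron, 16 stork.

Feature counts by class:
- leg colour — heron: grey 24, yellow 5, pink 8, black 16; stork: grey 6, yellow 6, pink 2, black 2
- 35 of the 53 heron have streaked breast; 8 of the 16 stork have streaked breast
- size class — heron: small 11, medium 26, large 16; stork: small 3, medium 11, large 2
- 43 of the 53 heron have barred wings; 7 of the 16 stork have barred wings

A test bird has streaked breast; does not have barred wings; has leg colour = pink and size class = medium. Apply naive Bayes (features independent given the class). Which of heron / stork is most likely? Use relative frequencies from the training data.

heron: (53/69) × (8/53) × (35/53) × (26/53) × (10/53) ≈ 0.00708687
stork: (16/69) × (2/16) × (8/16) × (11/16) × (9/16) ≈ 0.00560462
Highest score → heron.

heron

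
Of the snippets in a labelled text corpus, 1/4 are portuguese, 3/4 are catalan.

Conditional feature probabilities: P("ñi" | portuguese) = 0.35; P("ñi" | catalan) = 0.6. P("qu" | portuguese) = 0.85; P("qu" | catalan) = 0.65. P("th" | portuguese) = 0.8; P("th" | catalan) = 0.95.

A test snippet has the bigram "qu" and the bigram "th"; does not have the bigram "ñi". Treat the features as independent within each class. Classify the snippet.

portuguese: 0.25 × (1−0.35) × 0.85 × 0.8 = 0.1105
catalan: 0.75 × (1−0.6) × 0.65 × 0.95 = 0.18525
Highest score → catalan.

catalan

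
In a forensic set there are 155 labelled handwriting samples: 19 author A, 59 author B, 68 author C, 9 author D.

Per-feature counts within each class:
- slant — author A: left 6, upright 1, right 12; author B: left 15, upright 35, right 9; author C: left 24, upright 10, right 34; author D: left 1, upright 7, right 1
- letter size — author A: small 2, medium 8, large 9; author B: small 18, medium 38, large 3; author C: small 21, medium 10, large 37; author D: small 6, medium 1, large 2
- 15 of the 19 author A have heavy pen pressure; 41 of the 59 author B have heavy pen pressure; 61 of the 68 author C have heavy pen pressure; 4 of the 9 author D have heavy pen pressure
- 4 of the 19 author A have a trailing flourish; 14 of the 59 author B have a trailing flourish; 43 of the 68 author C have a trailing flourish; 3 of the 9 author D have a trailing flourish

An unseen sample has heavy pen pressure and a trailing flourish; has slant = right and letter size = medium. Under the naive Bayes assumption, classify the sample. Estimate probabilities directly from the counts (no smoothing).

author A: (19/155) × (12/19) × (8/19) × (15/19) × (4/19) ≈ 0.00541789
author B: (59/155) × (9/59) × (38/59) × (41/59) × (14/59) ≈ 0.00616666
author C: (68/155) × (34/68) × (10/68) × (61/68) × (43/68) ≈ 0.0182986
author D: (9/155) × (1/9) × (1/9) × (4/9) × (3/9) ≈ 0.000106199
Highest score → author C.

author C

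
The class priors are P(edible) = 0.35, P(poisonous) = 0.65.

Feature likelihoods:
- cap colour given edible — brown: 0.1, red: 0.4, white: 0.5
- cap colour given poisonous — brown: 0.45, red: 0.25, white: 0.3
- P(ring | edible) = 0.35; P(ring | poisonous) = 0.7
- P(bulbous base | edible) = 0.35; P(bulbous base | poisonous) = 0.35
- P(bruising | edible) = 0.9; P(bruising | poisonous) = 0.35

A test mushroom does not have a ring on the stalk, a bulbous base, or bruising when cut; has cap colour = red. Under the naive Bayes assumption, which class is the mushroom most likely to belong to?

edible: 0.35 × 0.4 × (1−0.35) × (1−0.35) × (1−0.9) = 0.005915
poisonous: 0.65 × 0.25 × (1−0.7) × (1−0.35) × (1−0.35) = 0.020596875
Highest score → poisonous.

poisonous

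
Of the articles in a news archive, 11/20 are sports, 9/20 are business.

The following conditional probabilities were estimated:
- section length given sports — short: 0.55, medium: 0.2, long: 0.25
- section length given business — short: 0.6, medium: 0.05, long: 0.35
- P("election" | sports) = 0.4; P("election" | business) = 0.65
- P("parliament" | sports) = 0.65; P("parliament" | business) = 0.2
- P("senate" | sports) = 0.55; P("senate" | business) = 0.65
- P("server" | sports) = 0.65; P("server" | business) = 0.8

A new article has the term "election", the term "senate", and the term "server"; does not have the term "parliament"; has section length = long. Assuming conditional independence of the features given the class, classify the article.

business

sports: 0.55 × 0.25 × 0.4 × (1−0.65) × 0.55 × 0.65 = 0.006881875
business: 0.45 × 0.35 × 0.65 × (1−0.2) × 0.65 × 0.8 = 0.042588
Highest score → business.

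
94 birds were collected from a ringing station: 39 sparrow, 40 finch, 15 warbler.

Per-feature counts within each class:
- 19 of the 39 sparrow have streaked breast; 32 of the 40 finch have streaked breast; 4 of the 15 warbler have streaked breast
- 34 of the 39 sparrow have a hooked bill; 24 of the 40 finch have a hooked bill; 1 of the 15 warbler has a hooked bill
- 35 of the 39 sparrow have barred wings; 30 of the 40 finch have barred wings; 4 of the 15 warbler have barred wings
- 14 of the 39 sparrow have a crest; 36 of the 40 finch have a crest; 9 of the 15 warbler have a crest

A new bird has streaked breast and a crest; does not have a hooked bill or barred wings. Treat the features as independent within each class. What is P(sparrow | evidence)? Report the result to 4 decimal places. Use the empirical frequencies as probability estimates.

sparrow: (39/94) × (19/39) × (5/39) × (4/39) × (14/39) ≈ 0.000954091
finch: (40/94) × (32/40) × (16/40) × (10/40) × (36/40) ≈ 0.0306383
warbler: (15/94) × (4/15) × (14/15) × (11/15) × (9/15) ≈ 0.0174752
P(sparrow | x) = 0.000954091 / 0.049067591 ≈ 0.0194

0.0194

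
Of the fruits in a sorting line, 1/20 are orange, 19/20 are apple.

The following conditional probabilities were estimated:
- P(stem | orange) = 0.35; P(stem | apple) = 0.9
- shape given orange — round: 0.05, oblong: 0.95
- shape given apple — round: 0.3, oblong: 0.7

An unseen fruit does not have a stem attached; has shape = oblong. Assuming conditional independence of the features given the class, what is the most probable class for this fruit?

apple

orange: 0.05 × (1−0.35) × 0.95 = 0.030875
apple: 0.95 × (1−0.9) × 0.7 = 0.0665
Highest score → apple.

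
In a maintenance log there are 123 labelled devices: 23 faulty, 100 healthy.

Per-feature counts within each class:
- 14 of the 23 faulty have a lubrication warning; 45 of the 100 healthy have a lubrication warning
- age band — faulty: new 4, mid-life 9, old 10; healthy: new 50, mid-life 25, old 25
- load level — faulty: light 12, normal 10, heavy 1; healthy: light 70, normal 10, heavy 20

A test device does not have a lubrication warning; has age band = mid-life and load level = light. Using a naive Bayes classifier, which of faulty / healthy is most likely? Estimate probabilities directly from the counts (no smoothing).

healthy

faulty: (23/123) × (9/23) × (9/23) × (12/23) ≈ 0.0149384
healthy: (100/123) × (55/100) × (25/100) × (70/100) ≈ 0.078252
Highest score → healthy.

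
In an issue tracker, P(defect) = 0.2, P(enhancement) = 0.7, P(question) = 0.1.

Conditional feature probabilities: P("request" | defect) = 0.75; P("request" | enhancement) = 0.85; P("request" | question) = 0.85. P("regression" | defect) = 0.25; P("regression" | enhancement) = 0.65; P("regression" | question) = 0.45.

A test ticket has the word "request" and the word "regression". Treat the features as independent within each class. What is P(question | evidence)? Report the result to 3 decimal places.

0.083

defect: 0.2 × 0.75 × 0.25 = 0.0375
enhancement: 0.7 × 0.85 × 0.65 = 0.38675
question: 0.1 × 0.85 × 0.45 = 0.03825
P(question | x) = 0.03825 / 0.4625 ≈ 0.083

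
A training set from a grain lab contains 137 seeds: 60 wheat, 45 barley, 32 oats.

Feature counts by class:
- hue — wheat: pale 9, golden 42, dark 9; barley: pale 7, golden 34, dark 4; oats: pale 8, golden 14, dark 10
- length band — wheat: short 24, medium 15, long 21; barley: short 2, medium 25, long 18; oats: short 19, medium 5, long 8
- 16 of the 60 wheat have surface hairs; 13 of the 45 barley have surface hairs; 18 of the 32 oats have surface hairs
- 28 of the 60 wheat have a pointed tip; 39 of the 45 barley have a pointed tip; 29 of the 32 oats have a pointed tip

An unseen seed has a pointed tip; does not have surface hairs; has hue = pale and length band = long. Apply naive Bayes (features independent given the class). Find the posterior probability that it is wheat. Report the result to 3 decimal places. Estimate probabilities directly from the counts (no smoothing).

0.300

wheat: (60/137) × (9/60) × (21/60) × (44/60) × (28/60) ≈ 0.00786861
barley: (45/137) × (7/45) × (18/45) × (32/45) × (39/45) ≈ 0.0125958
oats: (32/137) × (8/32) × (8/32) × (14/32) × (29/32) ≈ 0.00578809
P(wheat | x) = 0.00786861 / 0.0262525 ≈ 0.300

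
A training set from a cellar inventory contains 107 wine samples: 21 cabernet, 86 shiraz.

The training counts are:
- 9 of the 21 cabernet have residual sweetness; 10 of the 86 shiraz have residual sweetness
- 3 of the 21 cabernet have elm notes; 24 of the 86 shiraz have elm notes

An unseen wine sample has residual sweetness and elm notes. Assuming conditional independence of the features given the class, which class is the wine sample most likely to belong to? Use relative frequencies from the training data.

shiraz

cabernet: (21/107) × (9/21) × (3/21) ≈ 0.012016
shiraz: (86/107) × (10/86) × (24/86) ≈ 0.0260813
Highest score → shiraz.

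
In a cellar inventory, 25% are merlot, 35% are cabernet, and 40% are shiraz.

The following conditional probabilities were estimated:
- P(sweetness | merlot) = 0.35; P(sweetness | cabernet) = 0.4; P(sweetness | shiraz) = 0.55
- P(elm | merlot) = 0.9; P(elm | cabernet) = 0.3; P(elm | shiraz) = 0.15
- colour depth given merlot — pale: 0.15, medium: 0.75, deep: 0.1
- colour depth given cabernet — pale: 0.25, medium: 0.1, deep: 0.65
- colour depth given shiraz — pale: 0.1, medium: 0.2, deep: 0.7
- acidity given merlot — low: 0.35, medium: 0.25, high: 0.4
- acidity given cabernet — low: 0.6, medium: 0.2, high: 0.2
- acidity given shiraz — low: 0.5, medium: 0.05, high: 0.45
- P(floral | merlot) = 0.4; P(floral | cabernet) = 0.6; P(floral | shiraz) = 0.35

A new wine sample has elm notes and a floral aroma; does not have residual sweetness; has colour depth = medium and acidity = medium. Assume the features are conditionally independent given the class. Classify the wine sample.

merlot: 0.25 × (1−0.35) × 0.9 × 0.75 × 0.25 × 0.4 = 0.01096875
cabernet: 0.35 × (1−0.4) × 0.3 × 0.1 × 0.2 × 0.6 = 0.000756
shiraz: 0.4 × (1−0.55) × 0.15 × 0.2 × 0.05 × 0.35 = 0.0000945
Highest score → merlot.

merlot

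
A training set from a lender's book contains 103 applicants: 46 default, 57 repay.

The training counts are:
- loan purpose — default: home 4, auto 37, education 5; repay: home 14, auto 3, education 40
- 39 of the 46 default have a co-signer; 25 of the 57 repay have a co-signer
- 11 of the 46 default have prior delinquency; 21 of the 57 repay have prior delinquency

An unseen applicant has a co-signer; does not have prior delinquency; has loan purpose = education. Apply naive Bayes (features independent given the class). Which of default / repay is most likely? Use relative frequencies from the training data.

default: (46/103) × (5/46) × (39/46) × (35/46) ≈ 0.0313148
repay: (57/103) × (40/57) × (25/57) × (36/57) ≈ 0.107576
Highest score → repay.

repay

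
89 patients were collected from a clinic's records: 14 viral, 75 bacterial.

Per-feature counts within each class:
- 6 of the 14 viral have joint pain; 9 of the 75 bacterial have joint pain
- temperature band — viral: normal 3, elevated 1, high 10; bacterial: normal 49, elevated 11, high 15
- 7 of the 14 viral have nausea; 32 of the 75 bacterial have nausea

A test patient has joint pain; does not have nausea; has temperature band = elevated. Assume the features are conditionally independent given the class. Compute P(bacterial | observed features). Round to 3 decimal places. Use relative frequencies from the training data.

viral: (14/89) × (6/14) × (1/14) × (7/14) ≈ 0.0024077
bacterial: (75/89) × (9/75) × (11/75) × (43/75) ≈ 0.00850337
P(bacterial | x) = 0.00850337 / 0.01091107 ≈ 0.779

0.779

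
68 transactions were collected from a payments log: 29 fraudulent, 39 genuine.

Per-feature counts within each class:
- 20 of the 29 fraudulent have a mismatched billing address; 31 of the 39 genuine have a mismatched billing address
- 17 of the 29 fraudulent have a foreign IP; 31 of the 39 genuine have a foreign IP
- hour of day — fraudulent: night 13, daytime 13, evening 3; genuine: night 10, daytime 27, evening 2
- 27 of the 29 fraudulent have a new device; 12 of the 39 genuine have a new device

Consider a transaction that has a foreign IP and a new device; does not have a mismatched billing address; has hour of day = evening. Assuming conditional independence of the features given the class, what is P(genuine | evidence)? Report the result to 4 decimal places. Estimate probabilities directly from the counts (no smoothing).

fraudulent: (29/68) × (9/29) × (17/29) × (3/29) × (27/29) ≈ 0.00747263
genuine: (39/68) × (8/39) × (31/39) × (2/39) × (12/39) ≈ 0.00147557
P(genuine | x) = 0.00147557 / 0.0089482 ≈ 0.1649

0.1649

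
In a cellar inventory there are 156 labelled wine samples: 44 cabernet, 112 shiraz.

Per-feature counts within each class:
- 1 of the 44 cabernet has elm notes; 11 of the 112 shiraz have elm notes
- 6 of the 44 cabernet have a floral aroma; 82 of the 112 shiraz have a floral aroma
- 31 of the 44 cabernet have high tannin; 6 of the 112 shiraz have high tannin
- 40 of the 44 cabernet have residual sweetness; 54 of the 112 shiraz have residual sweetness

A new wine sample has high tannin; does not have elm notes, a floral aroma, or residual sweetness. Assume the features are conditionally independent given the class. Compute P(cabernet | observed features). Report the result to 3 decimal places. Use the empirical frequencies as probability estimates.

0.760

cabernet: (44/156) × (43/44) × (38/44) × (31/44) × (4/44) ≈ 0.0152472
shiraz: (112/156) × (101/112) × (30/112) × (6/112) × (58/112) ≈ 0.00481109
P(cabernet | x) = 0.0152472 / 0.02005829 ≈ 0.760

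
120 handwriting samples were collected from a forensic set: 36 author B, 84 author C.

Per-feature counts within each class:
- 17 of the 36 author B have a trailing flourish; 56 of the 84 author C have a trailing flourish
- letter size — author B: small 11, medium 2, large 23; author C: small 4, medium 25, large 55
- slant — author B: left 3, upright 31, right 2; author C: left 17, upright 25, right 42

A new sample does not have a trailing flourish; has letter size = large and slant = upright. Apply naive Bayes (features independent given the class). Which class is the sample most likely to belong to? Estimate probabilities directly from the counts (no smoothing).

author B: (36/120) × (19/36) × (23/36) × (31/36) ≈ 0.0871078
author C: (84/120) × (28/84) × (55/84) × (25/84) ≈ 0.0454696
Highest score → author B.

author B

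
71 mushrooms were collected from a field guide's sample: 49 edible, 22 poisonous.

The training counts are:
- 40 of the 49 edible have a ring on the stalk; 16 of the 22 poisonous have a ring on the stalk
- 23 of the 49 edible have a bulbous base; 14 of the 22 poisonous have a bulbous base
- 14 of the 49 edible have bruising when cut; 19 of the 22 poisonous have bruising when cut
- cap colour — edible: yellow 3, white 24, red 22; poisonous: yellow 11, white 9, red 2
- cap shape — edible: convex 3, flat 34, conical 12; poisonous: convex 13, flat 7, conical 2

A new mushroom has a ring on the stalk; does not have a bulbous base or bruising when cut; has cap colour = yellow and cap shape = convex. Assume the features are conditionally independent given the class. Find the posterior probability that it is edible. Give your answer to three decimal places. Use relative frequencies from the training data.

0.195

edible: (49/71) × (40/49) × (26/49) × (35/49) × (3/49) × (3/49) ≈ 0.000800389
poisonous: (22/71) × (16/22) × (8/22) × (3/22) × (11/22) × (13/22) ≈ 0.00330155
P(edible | x) = 0.000800389 / 0.004101939 ≈ 0.195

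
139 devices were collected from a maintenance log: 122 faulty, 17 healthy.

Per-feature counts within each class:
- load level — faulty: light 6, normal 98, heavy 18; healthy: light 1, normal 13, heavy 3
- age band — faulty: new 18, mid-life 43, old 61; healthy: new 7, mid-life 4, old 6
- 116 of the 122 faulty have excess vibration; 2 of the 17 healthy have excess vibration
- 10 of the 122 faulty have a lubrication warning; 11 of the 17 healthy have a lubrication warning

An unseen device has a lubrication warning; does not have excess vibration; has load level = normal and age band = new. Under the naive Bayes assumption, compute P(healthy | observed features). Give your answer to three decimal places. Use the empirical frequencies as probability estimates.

faulty: (122/139) × (98/122) × (18/122) × (6/122) × (10/122) ≈ 0.00041933
healthy: (17/139) × (13/17) × (7/17) × (15/17) × (11/17) ≈ 0.0219869
P(healthy | x) = 0.0219869 / 0.02240623 ≈ 0.981

0.981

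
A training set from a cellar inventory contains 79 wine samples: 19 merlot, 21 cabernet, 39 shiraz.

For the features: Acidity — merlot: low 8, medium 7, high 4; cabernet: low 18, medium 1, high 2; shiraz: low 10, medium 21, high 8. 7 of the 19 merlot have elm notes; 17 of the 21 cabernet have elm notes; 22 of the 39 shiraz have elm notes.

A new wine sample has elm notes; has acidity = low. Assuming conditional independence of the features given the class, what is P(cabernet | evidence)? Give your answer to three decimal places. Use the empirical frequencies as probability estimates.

merlot: (19/79) × (8/19) × (7/19) ≈ 0.0373085
cabernet: (21/79) × (18/21) × (17/21) ≈ 0.184448
shiraz: (39/79) × (10/39) × (22/39) ≈ 0.0714054
P(cabernet | x) = 0.184448 / 0.2931619 ≈ 0.629

0.629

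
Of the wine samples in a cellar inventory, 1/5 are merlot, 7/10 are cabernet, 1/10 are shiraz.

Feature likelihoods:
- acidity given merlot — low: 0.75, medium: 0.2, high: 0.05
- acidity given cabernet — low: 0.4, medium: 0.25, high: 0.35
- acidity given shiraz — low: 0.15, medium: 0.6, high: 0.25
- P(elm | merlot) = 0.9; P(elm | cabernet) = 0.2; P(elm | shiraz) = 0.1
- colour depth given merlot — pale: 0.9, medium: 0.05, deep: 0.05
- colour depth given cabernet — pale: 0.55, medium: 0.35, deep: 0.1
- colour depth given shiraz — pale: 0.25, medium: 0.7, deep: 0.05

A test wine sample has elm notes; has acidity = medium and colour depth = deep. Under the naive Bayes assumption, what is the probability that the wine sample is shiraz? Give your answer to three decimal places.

merlot: 0.2 × 0.2 × 0.9 × 0.05 = 0.0018
cabernet: 0.7 × 0.25 × 0.2 × 0.1 = 0.0035
shiraz: 0.1 × 0.6 × 0.1 × 0.05 = 0.0003
P(shiraz | x) = 0.0003 / 0.0056 ≈ 0.054

0.054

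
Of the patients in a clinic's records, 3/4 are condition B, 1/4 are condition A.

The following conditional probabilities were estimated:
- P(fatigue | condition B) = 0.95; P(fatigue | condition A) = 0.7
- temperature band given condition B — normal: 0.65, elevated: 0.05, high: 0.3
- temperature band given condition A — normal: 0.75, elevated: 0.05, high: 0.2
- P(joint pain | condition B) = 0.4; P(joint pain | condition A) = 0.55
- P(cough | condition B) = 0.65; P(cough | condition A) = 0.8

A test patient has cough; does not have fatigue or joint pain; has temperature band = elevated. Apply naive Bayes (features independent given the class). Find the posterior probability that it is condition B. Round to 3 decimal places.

condition B: 0.75 × (1−0.95) × 0.05 × (1−0.4) × 0.65 = 0.00073125
condition A: 0.25 × (1−0.7) × 0.05 × (1−0.55) × 0.8 = 0.00135
P(condition B | x) = 0.00073125 / 0.00208125 ≈ 0.351

0.351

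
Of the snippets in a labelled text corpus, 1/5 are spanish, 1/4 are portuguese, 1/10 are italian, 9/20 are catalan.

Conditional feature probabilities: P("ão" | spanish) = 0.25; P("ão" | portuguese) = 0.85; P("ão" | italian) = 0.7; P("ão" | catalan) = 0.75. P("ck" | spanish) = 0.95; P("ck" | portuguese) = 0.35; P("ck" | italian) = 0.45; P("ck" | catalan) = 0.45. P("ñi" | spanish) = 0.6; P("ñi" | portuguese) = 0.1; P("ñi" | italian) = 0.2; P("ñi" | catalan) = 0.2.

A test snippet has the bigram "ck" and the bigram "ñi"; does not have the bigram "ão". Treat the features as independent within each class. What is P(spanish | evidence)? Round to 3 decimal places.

spanish: 0.2 × (1−0.25) × 0.95 × 0.6 = 0.0855
portuguese: 0.25 × (1−0.85) × 0.35 × 0.1 = 0.0013125
italian: 0.1 × (1−0.7) × 0.45 × 0.2 = 0.0027
catalan: 0.45 × (1−0.75) × 0.45 × 0.2 = 0.010125
P(spanish | x) = 0.0855 / 0.0996375 ≈ 0.858

0.858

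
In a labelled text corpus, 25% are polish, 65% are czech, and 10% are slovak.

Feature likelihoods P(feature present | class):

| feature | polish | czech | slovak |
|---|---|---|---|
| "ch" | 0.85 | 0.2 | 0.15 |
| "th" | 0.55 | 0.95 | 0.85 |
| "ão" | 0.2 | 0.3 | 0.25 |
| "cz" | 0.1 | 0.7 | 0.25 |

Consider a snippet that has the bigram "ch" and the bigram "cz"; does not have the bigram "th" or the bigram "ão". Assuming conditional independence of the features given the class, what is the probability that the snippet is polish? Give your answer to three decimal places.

polish: 0.25 × 0.85 × (1−0.55) × (1−0.2) × 0.1 = 0.00765
czech: 0.65 × 0.2 × (1−0.95) × (1−0.3) × 0.7 = 0.003185
slovak: 0.1 × 0.15 × (1−0.85) × (1−0.25) × 0.25 = 0.000421875
P(polish | x) = 0.00765 / 0.011256875 ≈ 0.680

0.680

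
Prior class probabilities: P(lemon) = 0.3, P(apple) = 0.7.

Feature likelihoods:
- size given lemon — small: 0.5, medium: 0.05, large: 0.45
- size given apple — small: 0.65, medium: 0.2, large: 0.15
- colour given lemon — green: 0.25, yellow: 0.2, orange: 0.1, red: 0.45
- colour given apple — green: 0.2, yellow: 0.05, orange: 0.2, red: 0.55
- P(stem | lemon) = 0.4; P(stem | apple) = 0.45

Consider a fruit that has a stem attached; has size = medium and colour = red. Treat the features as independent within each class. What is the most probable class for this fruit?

lemon: 0.3 × 0.05 × 0.45 × 0.4 = 0.0027
apple: 0.7 × 0.2 × 0.55 × 0.45 = 0.03465
Highest score → apple.

apple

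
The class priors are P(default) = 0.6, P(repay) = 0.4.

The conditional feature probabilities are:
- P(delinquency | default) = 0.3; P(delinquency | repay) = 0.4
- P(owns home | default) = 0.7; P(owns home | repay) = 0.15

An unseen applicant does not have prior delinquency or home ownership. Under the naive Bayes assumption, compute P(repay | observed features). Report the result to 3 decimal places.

default: 0.6 × (1−0.3) × (1−0.7) = 0.126
repay: 0.4 × (1−0.4) × (1−0.15) = 0.204
P(repay | x) = 0.204 / 0.33 ≈ 0.618

0.618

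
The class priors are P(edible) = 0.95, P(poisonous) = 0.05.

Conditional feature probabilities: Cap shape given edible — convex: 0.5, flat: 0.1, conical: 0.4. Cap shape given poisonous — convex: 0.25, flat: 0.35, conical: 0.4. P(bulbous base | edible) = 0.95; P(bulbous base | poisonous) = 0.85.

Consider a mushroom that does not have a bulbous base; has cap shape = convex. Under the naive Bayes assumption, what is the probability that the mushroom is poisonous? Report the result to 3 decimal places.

edible: 0.95 × 0.5 × (1−0.95) = 0.02375
poisonous: 0.05 × 0.25 × (1−0.85) = 0.001875
P(poisonous | x) = 0.001875 / 0.025625 ≈ 0.073

0.073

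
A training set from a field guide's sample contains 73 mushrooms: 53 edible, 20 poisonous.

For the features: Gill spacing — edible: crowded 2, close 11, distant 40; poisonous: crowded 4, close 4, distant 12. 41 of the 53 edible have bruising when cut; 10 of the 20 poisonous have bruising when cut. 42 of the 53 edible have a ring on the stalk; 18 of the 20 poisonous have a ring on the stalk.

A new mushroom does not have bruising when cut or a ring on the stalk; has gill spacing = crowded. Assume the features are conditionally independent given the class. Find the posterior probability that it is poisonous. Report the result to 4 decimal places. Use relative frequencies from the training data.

0.6803

edible: (53/73) × (2/53) × (12/53) × (11/53) ≈ 0.00128745
poisonous: (20/73) × (4/20) × (10/20) × (2/20) ≈ 0.00273973
P(poisonous | x) = 0.00273973 / 0.00402718 ≈ 0.6803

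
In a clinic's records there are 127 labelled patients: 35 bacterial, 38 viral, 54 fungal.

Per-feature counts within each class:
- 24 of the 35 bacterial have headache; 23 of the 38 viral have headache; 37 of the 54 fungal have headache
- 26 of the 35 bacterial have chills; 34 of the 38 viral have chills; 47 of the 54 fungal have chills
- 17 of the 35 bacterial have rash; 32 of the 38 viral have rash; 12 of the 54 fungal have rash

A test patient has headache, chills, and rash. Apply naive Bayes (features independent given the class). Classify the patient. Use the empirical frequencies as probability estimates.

bacterial: (35/127) × (24/35) × (26/35) × (17/35) ≈ 0.0681858
viral: (38/127) × (23/38) × (34/38) × (32/38) ≈ 0.136454
fungal: (54/127) × (37/54) × (47/54) × (12/54) ≈ 0.0563494
Highest score → viral.

viral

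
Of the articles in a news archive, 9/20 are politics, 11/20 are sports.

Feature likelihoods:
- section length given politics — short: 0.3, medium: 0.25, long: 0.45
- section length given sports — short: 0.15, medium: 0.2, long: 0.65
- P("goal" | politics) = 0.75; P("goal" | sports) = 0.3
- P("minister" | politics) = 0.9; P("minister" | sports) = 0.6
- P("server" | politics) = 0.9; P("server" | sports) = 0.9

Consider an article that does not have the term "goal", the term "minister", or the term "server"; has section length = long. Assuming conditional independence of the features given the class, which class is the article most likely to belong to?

sports

politics: 0.45 × 0.45 × (1−0.75) × (1−0.9) × (1−0.9) = 0.00050625
sports: 0.55 × 0.65 × (1−0.3) × (1−0.6) × (1−0.9) = 0.01001
Highest score → sports.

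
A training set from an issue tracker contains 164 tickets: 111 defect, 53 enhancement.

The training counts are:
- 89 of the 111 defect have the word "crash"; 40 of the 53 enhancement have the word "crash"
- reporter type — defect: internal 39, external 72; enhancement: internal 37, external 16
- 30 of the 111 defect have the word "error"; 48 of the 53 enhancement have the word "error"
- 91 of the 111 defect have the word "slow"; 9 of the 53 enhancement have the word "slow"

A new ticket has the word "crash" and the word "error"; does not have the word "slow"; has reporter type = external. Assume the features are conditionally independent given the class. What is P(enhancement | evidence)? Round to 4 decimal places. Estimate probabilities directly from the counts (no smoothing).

0.7636

defect: (111/164) × (89/111) × (72/111) × (30/111) × (20/111) ≈ 0.017142
enhancement: (53/164) × (40/53) × (16/53) × (48/53) × (44/53) ≈ 0.0553608
P(enhancement | x) = 0.0553608 / 0.0725028 ≈ 0.7636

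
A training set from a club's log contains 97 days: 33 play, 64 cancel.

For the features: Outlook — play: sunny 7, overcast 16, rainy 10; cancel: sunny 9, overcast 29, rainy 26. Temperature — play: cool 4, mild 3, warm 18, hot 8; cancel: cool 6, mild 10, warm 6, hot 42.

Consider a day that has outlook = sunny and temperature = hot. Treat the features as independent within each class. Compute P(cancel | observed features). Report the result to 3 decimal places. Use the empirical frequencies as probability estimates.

play: (33/97) × (7/33) × (8/33) ≈ 0.0174945
cancel: (64/97) × (9/64) × (42/64) ≈ 0.0608892
P(cancel | x) = 0.0608892 / 0.0783837 ≈ 0.777

0.777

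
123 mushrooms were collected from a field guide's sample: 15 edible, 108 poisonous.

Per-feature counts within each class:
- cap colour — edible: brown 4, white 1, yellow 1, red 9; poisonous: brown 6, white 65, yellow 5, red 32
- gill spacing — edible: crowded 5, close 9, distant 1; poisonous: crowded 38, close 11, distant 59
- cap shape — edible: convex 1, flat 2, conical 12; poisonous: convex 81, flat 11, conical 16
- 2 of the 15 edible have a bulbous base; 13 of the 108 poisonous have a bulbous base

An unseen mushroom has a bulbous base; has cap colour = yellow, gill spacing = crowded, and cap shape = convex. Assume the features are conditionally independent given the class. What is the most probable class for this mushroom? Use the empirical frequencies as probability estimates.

poisonous

edible: (15/123) × (1/15) × (5/15) × (1/15) × (2/15) ≈ 0.0000240891
poisonous: (108/123) × (5/108) × (38/108) × (81/108) × (13/108) ≈ 0.00129124
Highest score → poisonous.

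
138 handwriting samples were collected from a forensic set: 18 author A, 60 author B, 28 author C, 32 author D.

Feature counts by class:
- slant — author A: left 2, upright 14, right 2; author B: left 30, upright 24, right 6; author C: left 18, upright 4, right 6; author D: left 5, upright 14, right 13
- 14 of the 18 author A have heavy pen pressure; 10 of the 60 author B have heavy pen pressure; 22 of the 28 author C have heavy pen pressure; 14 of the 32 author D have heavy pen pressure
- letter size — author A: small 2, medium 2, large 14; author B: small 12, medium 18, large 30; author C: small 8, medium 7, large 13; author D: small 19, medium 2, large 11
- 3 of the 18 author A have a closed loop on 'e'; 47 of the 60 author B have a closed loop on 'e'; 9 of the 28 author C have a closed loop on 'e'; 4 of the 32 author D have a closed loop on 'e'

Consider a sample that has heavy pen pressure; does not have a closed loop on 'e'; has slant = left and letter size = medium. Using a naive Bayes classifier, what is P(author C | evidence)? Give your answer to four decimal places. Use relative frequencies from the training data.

0.8030

author A: (18/138) × (2/18) × (14/18) × (2/18) × (15/18) ≈ 0.00104372
author B: (60/138) × (30/60) × (10/60) × (18/60) × (13/60) ≈ 0.00235507
author C: (28/138) × (18/28) × (22/28) × (7/28) × (19/28) ≈ 0.0173858
author D: (32/138) × (5/32) × (14/32) × (2/32) × (28/32) ≈ 0.000866876
P(author C | x) = 0.0173858 / 0.021651466 ≈ 0.8030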